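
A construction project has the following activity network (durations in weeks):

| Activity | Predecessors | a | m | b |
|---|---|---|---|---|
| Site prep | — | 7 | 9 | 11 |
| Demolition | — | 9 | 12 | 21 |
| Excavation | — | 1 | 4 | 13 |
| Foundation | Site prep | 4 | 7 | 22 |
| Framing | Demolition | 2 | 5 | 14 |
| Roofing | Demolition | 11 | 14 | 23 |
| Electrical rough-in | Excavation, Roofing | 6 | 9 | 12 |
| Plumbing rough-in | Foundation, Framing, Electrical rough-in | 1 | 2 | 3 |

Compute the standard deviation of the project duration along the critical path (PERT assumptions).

te_Site prep = (7 + 4·9 + 11)/6 = 54/6 = 9; σ²_Site prep = ((11−7)/6)² = 0.444
te_Demolition = (9 + 4·12 + 21)/6 = 78/6 = 13; σ²_Demolition = ((21−9)/6)² = 4.000
te_Excavation = (1 + 4·4 + 13)/6 = 30/6 = 5; σ²_Excavation = ((13−1)/6)² = 4.000
te_Foundation = (4 + 4·7 + 22)/6 = 54/6 = 9; σ²_Foundation = ((22−4)/6)² = 9.000
te_Framing = (2 + 4·5 + 14)/6 = 36/6 = 6; σ²_Framing = ((14−2)/6)² = 4.000
te_Roofing = (11 + 4·14 + 23)/6 = 90/6 = 15; σ²_Roofing = ((23−11)/6)² = 4.000
te_Electrical rough-in = (6 + 4·9 + 12)/6 = 54/6 = 9; σ²_Electrical rough-in = ((12−6)/6)² = 1.000
te_Plumbing rough-in = (1 + 4·2 + 3)/6 = 12/6 = 2; σ²_Plumbing rough-in = ((3−1)/6)² = 0.111

Forward pass:
ES_Site prep = 0; EF_Site prep = 9
ES_Demolition = 0; EF_Demolition = 13
ES_Excavation = 0; EF_Excavation = 5
ES_Foundation = 9; EF_Foundation = 9+9 = 18
ES_Framing = 13; EF_Framing = 13+6 = 19
ES_Roofing = 13; EF_Roofing = 13+15 = 28
ES_Electrical rough-in = max(EF_Excavation=5, EF_Roofing=28) = 28; EF_Electrical rough-in = 28+9 = 37
ES_Plumbing rough-in = max(EF_Foundation=18, EF_Framing=19, EF_Electrical rough-in=37) = 37; EF_Plumbing rough-in = 37+2 = 39
Expected project duration μ = 39 weeks. Critical path: Demolition → Roofing → Electrical rough-in → Plumbing rough-in.

Variance along critical path = 4.000 + 4.000 + 1.000 + 0.111 = 9.111
σ = √9.111 = 3.018 weeks

3.02 weeks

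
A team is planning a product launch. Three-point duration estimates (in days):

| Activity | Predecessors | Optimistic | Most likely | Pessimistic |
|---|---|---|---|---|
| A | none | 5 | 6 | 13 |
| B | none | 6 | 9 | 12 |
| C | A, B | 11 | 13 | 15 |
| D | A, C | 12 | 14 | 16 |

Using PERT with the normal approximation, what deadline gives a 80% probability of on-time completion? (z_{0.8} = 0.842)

te_A = (5 + 4·6 + 13)/6 = 42/6 = 7; σ²_A = ((13−5)/6)² = 1.778
te_B = (6 + 4·9 + 12)/6 = 54/6 = 9; σ²_B = ((12−6)/6)² = 1.000
te_C = (11 + 4·13 + 15)/6 = 78/6 = 13; σ²_C = ((15−11)/6)² = 0.444
te_D = (12 + 4·14 + 16)/6 = 84/6 = 14; σ²_D = ((16−12)/6)² = 0.444

Forward pass:
ES_A = 0; EF_A = 7
ES_B = 0; EF_B = 9
ES_C = max(EF_A=7, EF_B=9) = 9; EF_C = 9+13 = 22
ES_D = max(EF_A=7, EF_C=22) = 22; EF_D = 22+14 = 36
Expected project duration μ = 36 days. Critical path: B → C → D.

Variance along critical path = 1.000 + 0.444 + 0.444 = 1.889; σ = 1.374 days.
D = μ + z·σ = 36 + 0.842·1.374 = 37.2 days

37.2 days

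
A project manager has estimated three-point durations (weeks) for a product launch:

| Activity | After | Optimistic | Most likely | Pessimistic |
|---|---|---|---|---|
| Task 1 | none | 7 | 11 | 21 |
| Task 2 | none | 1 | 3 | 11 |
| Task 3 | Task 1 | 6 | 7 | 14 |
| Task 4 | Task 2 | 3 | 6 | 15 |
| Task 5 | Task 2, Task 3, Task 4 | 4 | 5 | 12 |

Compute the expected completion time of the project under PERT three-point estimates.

te_Task 1 = (7 + 4·11 + 21)/6 = 72/6 = 12
te_Task 2 = (1 + 4·3 + 11)/6 = 24/6 = 4
te_Task 3 = (6 + 4·7 + 14)/6 = 48/6 = 8
te_Task 4 = (3 + 4·6 + 15)/6 = 42/6 = 7
te_Task 5 = (4 + 4·5 + 12)/6 = 36/6 = 6

Forward pass:
ES_Task 1 = 0; EF_Task 1 = 12
ES_Task 2 = 0; EF_Task 2 = 4
ES_Task 3 = 12; EF_Task 3 = 12+8 = 20
ES_Task 4 = 4; EF_Task 4 = 4+7 = 11
ES_Task 5 = max(EF_Task 2=4, EF_Task 3=20, EF_Task 4=11) = 20; EF_Task 5 = 20+6 = 26
Expected project duration μ = 26 weeks. Critical path: Task 1 → Task 3 → Task 5.

26 weeks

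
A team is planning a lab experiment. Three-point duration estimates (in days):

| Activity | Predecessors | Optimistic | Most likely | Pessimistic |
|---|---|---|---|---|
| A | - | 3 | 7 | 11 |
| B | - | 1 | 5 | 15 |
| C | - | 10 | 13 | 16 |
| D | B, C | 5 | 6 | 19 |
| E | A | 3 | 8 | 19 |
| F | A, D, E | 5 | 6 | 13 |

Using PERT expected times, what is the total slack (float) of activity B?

te_A = (3 + 4·7 + 11)/6 = 42/6 = 7
te_B = (1 + 4·5 + 15)/6 = 36/6 = 6
te_C = (10 + 4·13 + 16)/6 = 78/6 = 13
te_D = (5 + 4·6 + 19)/6 = 48/6 = 8
te_E = (3 + 4·8 + 19)/6 = 54/6 = 9
te_F = (5 + 4·6 + 13)/6 = 42/6 = 7

Forward pass:
ES_A = 0; EF_A = 7
ES_B = 0; EF_B = 6
ES_C = 0; EF_C = 13
ES_D = max(EF_B=6, EF_C=13) = 13; EF_D = 13+8 = 21
ES_E = 7; EF_E = 7+9 = 16
ES_F = max(EF_A=7, EF_D=21, EF_E=16) = 21; EF_F = 21+7 = 28
Expected project duration μ = 28 days. Critical path: C → D → F.

Backward pass:
LF_F = 28; LS_F = 28−7 = 21
LF_E = LS_F = 21; LS_E = 21−9 = 12
LF_D = LS_F = 21; LS_D = 21−8 = 13
LF_C = LS_D = 13; LS_C = 13−13 = 0
LF_B = LS_D = 13; LS_B = 13−6 = 7
LF_A = min(LS_E=12, LS_F=21) = 12; LS_A = 12−7 = 5
Slack_B = LS_B − ES_B = 7 − 0 = 7

7 days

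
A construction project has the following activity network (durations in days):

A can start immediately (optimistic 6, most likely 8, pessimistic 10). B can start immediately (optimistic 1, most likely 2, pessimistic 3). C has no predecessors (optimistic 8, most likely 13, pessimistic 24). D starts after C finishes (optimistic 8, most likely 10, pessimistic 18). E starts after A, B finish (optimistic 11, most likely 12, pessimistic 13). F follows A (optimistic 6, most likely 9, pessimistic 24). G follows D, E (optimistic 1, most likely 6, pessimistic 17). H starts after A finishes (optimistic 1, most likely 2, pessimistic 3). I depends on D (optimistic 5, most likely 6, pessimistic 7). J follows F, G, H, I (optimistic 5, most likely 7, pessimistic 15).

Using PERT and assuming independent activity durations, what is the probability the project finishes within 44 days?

0.816

te_A = (6 + 4·8 + 10)/6 = 48/6 = 8; σ²_A = ((10−6)/6)² = 0.444
te_B = (1 + 4·2 + 3)/6 = 12/6 = 2; σ²_B = ((3−1)/6)² = 0.111
te_C = (8 + 4·13 + 24)/6 = 84/6 = 14; σ²_C = ((24−8)/6)² = 7.111
te_D = (8 + 4·10 + 18)/6 = 66/6 = 11; σ²_D = ((18−8)/6)² = 2.778
te_E = (11 + 4·12 + 13)/6 = 72/6 = 12; σ²_E = ((13−11)/6)² = 0.111
te_F = (6 + 4·9 + 24)/6 = 66/6 = 11; σ²_F = ((24−6)/6)² = 9.000
te_G = (1 + 4·6 + 17)/6 = 42/6 = 7; σ²_G = ((17−1)/6)² = 7.111
te_H = (1 + 4·2 + 3)/6 = 12/6 = 2; σ²_H = ((3−1)/6)² = 0.111
te_I = (5 + 4·6 + 7)/6 = 36/6 = 6; σ²_I = ((7−5)/6)² = 0.111
te_J = (5 + 4·7 + 15)/6 = 48/6 = 8; σ²_J = ((15−5)/6)² = 2.778

Forward pass:
ES_A = 0; EF_A = 8
ES_B = 0; EF_B = 2
ES_C = 0; EF_C = 14
ES_D = 14; EF_D = 14+11 = 25
ES_E = max(EF_A=8, EF_B=2) = 8; EF_E = 8+12 = 20
ES_F = 8; EF_F = 8+11 = 19
ES_G = max(EF_D=25, EF_E=20) = 25; EF_G = 25+7 = 32
ES_H = 8; EF_H = 8+2 = 10
ES_I = 25; EF_I = 25+6 = 31
ES_J = max(EF_F=19, EF_G=32, EF_H=10, EF_I=31) = 32; EF_J = 32+8 = 40
Expected project duration μ = 40 days. Critical path: C → D → G → J.

Variance along critical path = 7.111 + 2.778 + 7.111 + 2.778 = 19.778; σ = √19.778 = 4.447 days.
Z = (44 − 40) / 4.447 = 0.899
P(T ≤ 44) = Φ(0.899) ≈ 0.816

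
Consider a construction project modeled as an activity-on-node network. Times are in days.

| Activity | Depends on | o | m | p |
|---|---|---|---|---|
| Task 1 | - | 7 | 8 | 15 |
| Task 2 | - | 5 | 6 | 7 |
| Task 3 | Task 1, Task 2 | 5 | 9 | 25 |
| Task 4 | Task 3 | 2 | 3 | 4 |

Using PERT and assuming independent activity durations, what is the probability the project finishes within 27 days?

te_Task 1 = (7 + 4·8 + 15)/6 = 54/6 = 9; σ²_Task 1 = ((15−7)/6)² = 1.778
te_Task 2 = (5 + 4·6 + 7)/6 = 36/6 = 6; σ²_Task 2 = ((7−5)/6)² = 0.111
te_Task 3 = (5 + 4·9 + 25)/6 = 66/6 = 11; σ²_Task 3 = ((25−5)/6)² = 11.111
te_Task 4 = (2 + 4·3 + 4)/6 = 18/6 = 3; σ²_Task 4 = ((4−2)/6)² = 0.111

Forward pass:
ES_Task 1 = 0; EF_Task 1 = 9
ES_Task 2 = 0; EF_Task 2 = 6
ES_Task 3 = max(EF_Task 1=9, EF_Task 2=6) = 9; EF_Task 3 = 9+11 = 20
ES_Task 4 = 20; EF_Task 4 = 20+3 = 23
Expected project duration μ = 23 days. Critical path: Task 1 → Task 3 → Task 4.

Variance along critical path = 1.778 + 11.111 + 0.111 = 13.000; σ = √13.000 = 3.606 days.
Z = (27 − 23) / 3.606 = 1.109
P(T ≤ 27) = Φ(1.109) ≈ 0.866

0.866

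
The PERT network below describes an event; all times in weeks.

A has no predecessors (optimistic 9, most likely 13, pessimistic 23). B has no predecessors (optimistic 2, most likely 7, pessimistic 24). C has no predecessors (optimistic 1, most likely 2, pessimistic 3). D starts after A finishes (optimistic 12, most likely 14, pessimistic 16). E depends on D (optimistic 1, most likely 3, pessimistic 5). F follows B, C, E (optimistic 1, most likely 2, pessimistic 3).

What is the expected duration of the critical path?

33 weeks

te_A = (9 + 4·13 + 23)/6 = 84/6 = 14
te_B = (2 + 4·7 + 24)/6 = 54/6 = 9
te_C = (1 + 4·2 + 3)/6 = 12/6 = 2
te_D = (12 + 4·14 + 16)/6 = 84/6 = 14
te_E = (1 + 4·3 + 5)/6 = 18/6 = 3
te_F = (1 + 4·2 + 3)/6 = 12/6 = 2

Forward pass:
ES_A = 0; EF_A = 14
ES_B = 0; EF_B = 9
ES_C = 0; EF_C = 2
ES_D = 14; EF_D = 14+14 = 28
ES_E = 28; EF_E = 28+3 = 31
ES_F = max(EF_B=9, EF_C=2, EF_E=31) = 31; EF_F = 31+2 = 33
Expected project duration μ = 33 weeks. Critical path: A → D → E → F.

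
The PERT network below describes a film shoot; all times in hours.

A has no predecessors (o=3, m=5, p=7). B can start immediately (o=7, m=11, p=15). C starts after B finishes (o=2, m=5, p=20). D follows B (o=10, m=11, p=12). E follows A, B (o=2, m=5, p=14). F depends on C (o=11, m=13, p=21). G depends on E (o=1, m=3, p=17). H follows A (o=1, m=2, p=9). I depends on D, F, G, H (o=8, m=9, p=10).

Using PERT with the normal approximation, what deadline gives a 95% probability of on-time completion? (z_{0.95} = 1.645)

te_A = (3 + 4·5 + 7)/6 = 30/6 = 5; σ²_A = ((7−3)/6)² = 0.444
te_B = (7 + 4·11 + 15)/6 = 66/6 = 11; σ²_B = ((15−7)/6)² = 1.778
te_C = (2 + 4·5 + 20)/6 = 42/6 = 7; σ²_C = ((20−2)/6)² = 9.000
te_D = (10 + 4·11 + 12)/6 = 66/6 = 11; σ²_D = ((12−10)/6)² = 0.111
te_E = (2 + 4·5 + 14)/6 = 36/6 = 6; σ²_E = ((14−2)/6)² = 4.000
te_F = (11 + 4·13 + 21)/6 = 84/6 = 14; σ²_F = ((21−11)/6)² = 2.778
te_G = (1 + 4·3 + 17)/6 = 30/6 = 5; σ²_G = ((17−1)/6)² = 7.111
te_H = (1 + 4·2 + 9)/6 = 18/6 = 3; σ²_H = ((9−1)/6)² = 1.778
te_I = (8 + 4·9 + 10)/6 = 54/6 = 9; σ²_I = ((10−8)/6)² = 0.111

Forward pass:
ES_A = 0; EF_A = 5
ES_B = 0; EF_B = 11
ES_C = 11; EF_C = 11+7 = 18
ES_D = 11; EF_D = 11+11 = 22
ES_E = max(EF_A=5, EF_B=11) = 11; EF_E = 11+6 = 17
ES_F = 18; EF_F = 18+14 = 32
ES_G = 17; EF_G = 17+5 = 22
ES_H = 5; EF_H = 5+3 = 8
ES_I = max(EF_D=22, EF_F=32, EF_G=22, EF_H=8) = 32; EF_I = 32+9 = 41
Expected project duration μ = 41 hours. Critical path: B → C → F → I.

Variance along critical path = 1.778 + 9.000 + 2.778 + 0.111 = 13.667; σ = 3.697 hours.
D = μ + z·σ = 41 + 1.645·3.697 = 47.1 hours

47.1 hours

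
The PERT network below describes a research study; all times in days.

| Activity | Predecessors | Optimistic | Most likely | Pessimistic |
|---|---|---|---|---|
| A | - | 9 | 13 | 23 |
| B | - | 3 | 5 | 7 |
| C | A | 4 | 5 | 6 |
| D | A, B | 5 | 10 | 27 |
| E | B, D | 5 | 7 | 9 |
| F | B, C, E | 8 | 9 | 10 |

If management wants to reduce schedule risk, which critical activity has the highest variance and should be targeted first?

te_A = (9 + 4·13 + 23)/6 = 84/6 = 14; σ²_A = ((23−9)/6)² = 5.444
te_B = (3 + 4·5 + 7)/6 = 30/6 = 5; σ²_B = ((7−3)/6)² = 0.444
te_C = (4 + 4·5 + 6)/6 = 30/6 = 5; σ²_C = ((6−4)/6)² = 0.111
te_D = (5 + 4·10 + 27)/6 = 72/6 = 12; σ²_D = ((27−5)/6)² = 13.444
te_E = (5 + 4·7 + 9)/6 = 42/6 = 7; σ²_E = ((9−5)/6)² = 0.444
te_F = (8 + 4·9 + 10)/6 = 54/6 = 9; σ²_F = ((10−8)/6)² = 0.111

Forward pass:
ES_A = 0; EF_A = 14
ES_B = 0; EF_B = 5
ES_C = 14; EF_C = 14+5 = 19
ES_D = max(EF_A=14, EF_B=5) = 14; EF_D = 14+12 = 26
ES_E = max(EF_B=5, EF_D=26) = 26; EF_E = 26+7 = 33
ES_F = max(EF_B=5, EF_C=19, EF_E=33) = 33; EF_F = 33+9 = 42
Expected project duration μ = 42 days. Critical path: A → D → E → F.

Variances on critical path: σ²_A=5.444, σ²_D=13.444, σ²_E=0.444, σ²_F=0.111.
Largest is σ²_D = 13.444.

D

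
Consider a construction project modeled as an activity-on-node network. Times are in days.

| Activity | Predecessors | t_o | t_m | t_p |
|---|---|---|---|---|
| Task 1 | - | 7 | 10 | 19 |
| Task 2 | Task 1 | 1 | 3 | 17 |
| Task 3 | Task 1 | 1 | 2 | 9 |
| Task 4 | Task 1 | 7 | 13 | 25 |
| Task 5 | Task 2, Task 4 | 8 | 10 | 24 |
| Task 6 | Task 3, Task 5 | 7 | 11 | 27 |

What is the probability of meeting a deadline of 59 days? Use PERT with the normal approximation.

te_Task 1 = (7 + 4·10 + 19)/6 = 66/6 = 11; σ²_Task 1 = ((19−7)/6)² = 4.000
te_Task 2 = (1 + 4·3 + 17)/6 = 30/6 = 5; σ²_Task 2 = ((17−1)/6)² = 7.111
te_Task 3 = (1 + 4·2 + 9)/6 = 18/6 = 3; σ²_Task 3 = ((9−1)/6)² = 1.778
te_Task 4 = (7 + 4·13 + 25)/6 = 84/6 = 14; σ²_Task 4 = ((25−7)/6)² = 9.000
te_Task 5 = (8 + 4·10 + 24)/6 = 72/6 = 12; σ²_Task 5 = ((24−8)/6)² = 7.111
te_Task 6 = (7 + 4·11 + 27)/6 = 78/6 = 13; σ²_Task 6 = ((27−7)/6)² = 11.111

Forward pass:
ES_Task 1 = 0; EF_Task 1 = 11
ES_Task 2 = 11; EF_Task 2 = 11+5 = 16
ES_Task 3 = 11; EF_Task 3 = 11+3 = 14
ES_Task 4 = 11; EF_Task 4 = 11+14 = 25
ES_Task 5 = max(EF_Task 2=16, EF_Task 4=25) = 25; EF_Task 5 = 25+12 = 37
ES_Task 6 = max(EF_Task 3=14, EF_Task 5=37) = 37; EF_Task 6 = 37+13 = 50
Expected project duration μ = 50 days. Critical path: Task 1 → Task 4 → Task 5 → Task 6.

Variance along critical path = 4.000 + 9.000 + 7.111 + 11.111 = 31.222; σ = √31.222 = 5.588 days.
Z = (59 − 50) / 5.588 = 1.611
P(T ≤ 59) = Φ(1.611) ≈ 0.946

0.946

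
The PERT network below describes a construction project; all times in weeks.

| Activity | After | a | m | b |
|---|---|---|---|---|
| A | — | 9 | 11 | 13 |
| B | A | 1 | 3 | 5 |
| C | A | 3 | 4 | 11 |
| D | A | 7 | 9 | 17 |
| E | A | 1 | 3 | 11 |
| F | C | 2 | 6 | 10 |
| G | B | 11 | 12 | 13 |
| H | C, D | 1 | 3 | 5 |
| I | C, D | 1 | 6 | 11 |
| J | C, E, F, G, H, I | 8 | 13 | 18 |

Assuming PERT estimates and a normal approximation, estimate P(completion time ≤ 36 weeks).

0.088

te_A = (9 + 4·11 + 13)/6 = 66/6 = 11; σ²_A = ((13−9)/6)² = 0.444
te_B = (1 + 4·3 + 5)/6 = 18/6 = 3; σ²_B = ((5−1)/6)² = 0.444
te_C = (3 + 4·4 + 11)/6 = 30/6 = 5; σ²_C = ((11−3)/6)² = 1.778
te_D = (7 + 4·9 + 17)/6 = 60/6 = 10; σ²_D = ((17−7)/6)² = 2.778
te_E = (1 + 4·3 + 11)/6 = 24/6 = 4; σ²_E = ((11−1)/6)² = 2.778
te_F = (2 + 4·6 + 10)/6 = 36/6 = 6; σ²_F = ((10−2)/6)² = 1.778
te_G = (11 + 4·12 + 13)/6 = 72/6 = 12; σ²_G = ((13−11)/6)² = 0.111
te_H = (1 + 4·3 + 5)/6 = 18/6 = 3; σ²_H = ((5−1)/6)² = 0.444
te_I = (1 + 4·6 + 11)/6 = 36/6 = 6; σ²_I = ((11−1)/6)² = 2.778
te_J = (8 + 4·13 + 18)/6 = 78/6 = 13; σ²_J = ((18−8)/6)² = 2.778

Forward pass:
ES_A = 0; EF_A = 11
ES_B = 11; EF_B = 11+3 = 14
ES_C = 11; EF_C = 11+5 = 16
ES_D = 11; EF_D = 11+10 = 21
ES_E = 11; EF_E = 11+4 = 15
ES_F = 16; EF_F = 16+6 = 22
ES_G = 14; EF_G = 14+12 = 26
ES_H = max(EF_C=16, EF_D=21) = 21; EF_H = 21+3 = 24
ES_I = max(EF_C=16, EF_D=21) = 21; EF_I = 21+6 = 27
ES_J = max(EF_C=16, EF_E=15, EF_F=22, EF_G=26, EF_H=24, EF_I=27) = 27; EF_J = 27+13 = 40
Expected project duration μ = 40 weeks. Critical path: A → D → I → J.

Variance along critical path = 0.444 + 2.778 + 2.778 + 2.778 = 8.778; σ = √8.778 = 2.963 weeks.
Z = (36 − 40) / 2.963 = -1.350
P(T ≤ 36) = Φ(-1.350) ≈ 0.088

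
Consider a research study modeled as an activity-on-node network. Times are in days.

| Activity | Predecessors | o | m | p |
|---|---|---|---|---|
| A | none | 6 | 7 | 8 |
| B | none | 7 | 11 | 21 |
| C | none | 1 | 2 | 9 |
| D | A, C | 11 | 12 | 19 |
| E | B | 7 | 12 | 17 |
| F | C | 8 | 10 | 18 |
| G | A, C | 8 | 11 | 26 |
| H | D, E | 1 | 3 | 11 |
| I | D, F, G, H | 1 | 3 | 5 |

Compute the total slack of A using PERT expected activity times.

4 days

te_A = (6 + 4·7 + 8)/6 = 42/6 = 7
te_B = (7 + 4·11 + 21)/6 = 72/6 = 12
te_C = (1 + 4·2 + 9)/6 = 18/6 = 3
te_D = (11 + 4·12 + 19)/6 = 78/6 = 13
te_E = (7 + 4·12 + 17)/6 = 72/6 = 12
te_F = (8 + 4·10 + 18)/6 = 66/6 = 11
te_G = (8 + 4·11 + 26)/6 = 78/6 = 13
te_H = (1 + 4·3 + 11)/6 = 24/6 = 4
te_I = (1 + 4·3 + 5)/6 = 18/6 = 3

Forward pass:
ES_A = 0; EF_A = 7
ES_B = 0; EF_B = 12
ES_C = 0; EF_C = 3
ES_D = max(EF_A=7, EF_C=3) = 7; EF_D = 7+13 = 20
ES_E = 12; EF_E = 12+12 = 24
ES_F = 3; EF_F = 3+11 = 14
ES_G = max(EF_A=7, EF_C=3) = 7; EF_G = 7+13 = 20
ES_H = max(EF_D=20, EF_E=24) = 24; EF_H = 24+4 = 28
ES_I = max(EF_D=20, EF_F=14, EF_G=20, EF_H=28) = 28; EF_I = 28+3 = 31
Expected project duration μ = 31 days. Critical path: B → E → H → I.

Backward pass:
LF_I = 31; LS_I = 31−3 = 28
LF_H = LS_I = 28; LS_H = 28−4 = 24
LF_G = LS_I = 28; LS_G = 28−13 = 15
LF_F = LS_I = 28; LS_F = 28−11 = 17
LF_E = LS_H = 24; LS_E = 24−12 = 12
LF_D = min(LS_H=24, LS_I=28) = 24; LS_D = 24−13 = 11
LF_C = min(LS_D=11, LS_F=17, LS_G=15) = 11; LS_C = 11−3 = 8
LF_B = LS_E = 12; LS_B = 12−12 = 0
LF_A = min(LS_D=11, LS_G=15) = 11; LS_A = 11−7 = 4
Slack_A = LS_A − ES_A = 4 − 0 = 4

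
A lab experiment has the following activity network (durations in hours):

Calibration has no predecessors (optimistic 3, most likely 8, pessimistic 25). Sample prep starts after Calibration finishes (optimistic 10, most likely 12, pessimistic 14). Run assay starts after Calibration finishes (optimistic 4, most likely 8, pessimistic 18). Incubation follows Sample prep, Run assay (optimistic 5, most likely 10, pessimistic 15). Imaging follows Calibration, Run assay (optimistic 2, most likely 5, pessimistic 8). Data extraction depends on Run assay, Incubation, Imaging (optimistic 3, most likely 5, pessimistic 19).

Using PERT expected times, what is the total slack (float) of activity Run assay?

3 hours

te_Calibration = (3 + 4·8 + 25)/6 = 60/6 = 10
te_Sample prep = (10 + 4·12 + 14)/6 = 72/6 = 12
te_Run assay = (4 + 4·8 + 18)/6 = 54/6 = 9
te_Incubation = (5 + 4·10 + 15)/6 = 60/6 = 10
te_Imaging = (2 + 4·5 + 8)/6 = 30/6 = 5
te_Data extraction = (3 + 4·5 + 19)/6 = 42/6 = 7

Forward pass:
ES_Calibration = 0; EF_Calibration = 10
ES_Sample prep = 10; EF_Sample prep = 10+12 = 22
ES_Run assay = 10; EF_Run assay = 10+9 = 19
ES_Incubation = max(EF_Sample prep=22, EF_Run assay=19) = 22; EF_Incubation = 22+10 = 32
ES_Imaging = max(EF_Calibration=10, EF_Run assay=19) = 19; EF_Imaging = 19+5 = 24
ES_Data extraction = max(EF_Run assay=19, EF_Incubation=32, EF_Imaging=24) = 32; EF_Data extraction = 32+7 = 39
Expected project duration μ = 39 hours. Critical path: Calibration → Sample prep → Incubation → Data extraction.

Backward pass:
LF_Data extraction = 39; LS_Data extraction = 39−7 = 32
LF_Imaging = LS_Data extraction = 32; LS_Imaging = 32−5 = 27
LF_Incubation = LS_Data extraction = 32; LS_Incubation = 32−10 = 22
LF_Run assay = min(LS_Incubation=22, LS_Imaging=27, LS_Data extraction=32) = 22; LS_Run assay = 22−9 = 13
LF_Sample prep = LS_Incubation = 22; LS_Sample prep = 22−12 = 10
LF_Calibration = min(LS_Sample prep=10, LS_Run assay=13, LS_Imaging=27) = 10; LS_Calibration = 10−10 = 0
Slack_Run assay = LS_Run assay − ES_Run assay = 13 − 10 = 3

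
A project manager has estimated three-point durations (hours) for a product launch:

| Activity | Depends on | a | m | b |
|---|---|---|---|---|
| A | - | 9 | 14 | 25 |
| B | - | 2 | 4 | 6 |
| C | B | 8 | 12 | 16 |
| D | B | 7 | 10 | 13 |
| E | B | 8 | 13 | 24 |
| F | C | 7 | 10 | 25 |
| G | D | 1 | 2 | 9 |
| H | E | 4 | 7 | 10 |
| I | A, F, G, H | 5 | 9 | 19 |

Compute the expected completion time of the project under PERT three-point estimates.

te_A = (9 + 4·14 + 25)/6 = 90/6 = 15
te_B = (2 + 4·4 + 6)/6 = 24/6 = 4
te_C = (8 + 4·12 + 16)/6 = 72/6 = 12
te_D = (7 + 4·10 + 13)/6 = 60/6 = 10
te_E = (8 + 4·13 + 24)/6 = 84/6 = 14
te_F = (7 + 4·10 + 25)/6 = 72/6 = 12
te_G = (1 + 4·2 + 9)/6 = 18/6 = 3
te_H = (4 + 4·7 + 10)/6 = 42/6 = 7
te_I = (5 + 4·9 + 19)/6 = 60/6 = 10

Forward pass:
ES_A = 0; EF_A = 15
ES_B = 0; EF_B = 4
ES_C = 4; EF_C = 4+12 = 16
ES_D = 4; EF_D = 4+10 = 14
ES_E = 4; EF_E = 4+14 = 18
ES_F = 16; EF_F = 16+12 = 28
ES_G = 14; EF_G = 14+3 = 17
ES_H = 18; EF_H = 18+7 = 25
ES_I = max(EF_A=15, EF_F=28, EF_G=17, EF_H=25) = 28; EF_I = 28+10 = 38
Expected project duration μ = 38 hours. Critical path: B → C → F → I.

38 hours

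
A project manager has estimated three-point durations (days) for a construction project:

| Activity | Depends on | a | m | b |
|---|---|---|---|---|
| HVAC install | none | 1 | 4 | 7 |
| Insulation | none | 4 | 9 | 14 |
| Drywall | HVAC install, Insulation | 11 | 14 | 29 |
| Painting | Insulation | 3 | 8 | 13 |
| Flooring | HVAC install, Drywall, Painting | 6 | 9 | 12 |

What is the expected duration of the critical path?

34 days

te_HVAC install = (1 + 4·4 + 7)/6 = 24/6 = 4
te_Insulation = (4 + 4·9 + 14)/6 = 54/6 = 9
te_Drywall = (11 + 4·14 + 29)/6 = 96/6 = 16
te_Painting = (3 + 4·8 + 13)/6 = 48/6 = 8
te_Flooring = (6 + 4·9 + 12)/6 = 54/6 = 9

Forward pass:
ES_HVAC install = 0; EF_HVAC install = 4
ES_Insulation = 0; EF_Insulation = 9
ES_Drywall = max(EF_HVAC install=4, EF_Insulation=9) = 9; EF_Drywall = 9+16 = 25
ES_Painting = 9; EF_Painting = 9+8 = 17
ES_Flooring = max(EF_HVAC install=4, EF_Drywall=25, EF_Painting=17) = 25; EF_Flooring = 25+9 = 34
Expected project duration μ = 34 days. Critical path: Insulation → Drywall → Flooring.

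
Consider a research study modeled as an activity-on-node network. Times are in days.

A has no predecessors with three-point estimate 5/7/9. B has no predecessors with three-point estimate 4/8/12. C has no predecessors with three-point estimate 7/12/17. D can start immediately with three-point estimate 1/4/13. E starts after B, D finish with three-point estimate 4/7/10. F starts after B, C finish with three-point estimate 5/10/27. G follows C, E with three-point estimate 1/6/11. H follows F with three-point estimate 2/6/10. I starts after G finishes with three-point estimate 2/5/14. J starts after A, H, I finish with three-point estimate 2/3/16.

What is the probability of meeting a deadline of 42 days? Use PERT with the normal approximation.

te_A = (5 + 4·7 + 9)/6 = 42/6 = 7; σ²_A = ((9−5)/6)² = 0.444
te_B = (4 + 4·8 + 12)/6 = 48/6 = 8; σ²_B = ((12−4)/6)² = 1.778
te_C = (7 + 4·12 + 17)/6 = 72/6 = 12; σ²_C = ((17−7)/6)² = 2.778
te_D = (1 + 4·4 + 13)/6 = 30/6 = 5; σ²_D = ((13−1)/6)² = 4.000
te_E = (4 + 4·7 + 10)/6 = 42/6 = 7; σ²_E = ((10−4)/6)² = 1.000
te_F = (5 + 4·10 + 27)/6 = 72/6 = 12; σ²_F = ((27−5)/6)² = 13.444
te_G = (1 + 4·6 + 11)/6 = 36/6 = 6; σ²_G = ((11−1)/6)² = 2.778
te_H = (2 + 4·6 + 10)/6 = 36/6 = 6; σ²_H = ((10−2)/6)² = 1.778
te_I = (2 + 4·5 + 14)/6 = 36/6 = 6; σ²_I = ((14−2)/6)² = 4.000
te_J = (2 + 4·3 + 16)/6 = 30/6 = 5; σ²_J = ((16−2)/6)² = 5.444

Forward pass:
ES_A = 0; EF_A = 7
ES_B = 0; EF_B = 8
ES_C = 0; EF_C = 12
ES_D = 0; EF_D = 5
ES_E = max(EF_B=8, EF_D=5) = 8; EF_E = 8+7 = 15
ES_F = max(EF_B=8, EF_C=12) = 12; EF_F = 12+12 = 24
ES_G = max(EF_C=12, EF_E=15) = 15; EF_G = 15+6 = 21
ES_H = 24; EF_H = 24+6 = 30
ES_I = 21; EF_I = 21+6 = 27
ES_J = max(EF_A=7, EF_H=30, EF_I=27) = 30; EF_J = 30+5 = 35
Expected project duration μ = 35 days. Critical path: C → F → H → J.

Variance along critical path = 2.778 + 13.444 + 1.778 + 5.444 = 23.444; σ = √23.444 = 4.842 days.
Z = (42 − 35) / 4.842 = 1.446
P(T ≤ 42) = Φ(1.446) ≈ 0.926

0.926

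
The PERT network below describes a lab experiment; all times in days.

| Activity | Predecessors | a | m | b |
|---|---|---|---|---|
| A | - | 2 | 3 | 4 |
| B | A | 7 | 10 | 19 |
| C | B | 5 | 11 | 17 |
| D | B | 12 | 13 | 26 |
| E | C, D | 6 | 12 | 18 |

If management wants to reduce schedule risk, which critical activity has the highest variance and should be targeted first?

D

te_A = (2 + 4·3 + 4)/6 = 18/6 = 3; σ²_A = ((4−2)/6)² = 0.111
te_B = (7 + 4·10 + 19)/6 = 66/6 = 11; σ²_B = ((19−7)/6)² = 4.000
te_C = (5 + 4·11 + 17)/6 = 66/6 = 11; σ²_C = ((17−5)/6)² = 4.000
te_D = (12 + 4·13 + 26)/6 = 90/6 = 15; σ²_D = ((26−12)/6)² = 5.444
te_E = (6 + 4·12 + 18)/6 = 72/6 = 12; σ²_E = ((18−6)/6)² = 4.000

Forward pass:
ES_A = 0; EF_A = 3
ES_B = 3; EF_B = 3+11 = 14
ES_C = 14; EF_C = 14+11 = 25
ES_D = 14; EF_D = 14+15 = 29
ES_E = max(EF_C=25, EF_D=29) = 29; EF_E = 29+12 = 41
Expected project duration μ = 41 days. Critical path: A → B → D → E.

Variances on critical path: σ²_A=0.111, σ²_B=4.000, σ²_D=5.444, σ²_E=4.000.
Largest is σ²_D = 5.444.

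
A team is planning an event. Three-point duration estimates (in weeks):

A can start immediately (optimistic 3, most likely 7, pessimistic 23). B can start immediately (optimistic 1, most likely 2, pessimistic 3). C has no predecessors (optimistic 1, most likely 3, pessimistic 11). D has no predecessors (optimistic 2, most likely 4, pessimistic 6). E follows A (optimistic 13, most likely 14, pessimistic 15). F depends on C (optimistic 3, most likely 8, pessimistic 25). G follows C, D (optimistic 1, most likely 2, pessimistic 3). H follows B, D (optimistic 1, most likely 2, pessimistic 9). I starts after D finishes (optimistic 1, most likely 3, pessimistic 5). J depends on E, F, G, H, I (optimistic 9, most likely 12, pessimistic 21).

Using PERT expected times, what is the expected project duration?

te_A = (3 + 4·7 + 23)/6 = 54/6 = 9
te_B = (1 + 4·2 + 3)/6 = 12/6 = 2
te_C = (1 + 4·3 + 11)/6 = 24/6 = 4
te_D = (2 + 4·4 + 6)/6 = 24/6 = 4
te_E = (13 + 4·14 + 15)/6 = 84/6 = 14
te_F = (3 + 4·8 + 25)/6 = 60/6 = 10
te_G = (1 + 4·2 + 3)/6 = 12/6 = 2
te_H = (1 + 4·2 + 9)/6 = 18/6 = 3
te_I = (1 + 4·3 + 5)/6 = 18/6 = 3
te_J = (9 + 4·12 + 21)/6 = 78/6 = 13

Forward pass:
ES_A = 0; EF_A = 9
ES_B = 0; EF_B = 2
ES_C = 0; EF_C = 4
ES_D = 0; EF_D = 4
ES_E = 9; EF_E = 9+14 = 23
ES_F = 4; EF_F = 4+10 = 14
ES_G = max(EF_C=4, EF_D=4) = 4; EF_G = 4+2 = 6
ES_H = max(EF_B=2, EF_D=4) = 4; EF_H = 4+3 = 7
ES_I = 4; EF_I = 4+3 = 7
ES_J = max(EF_E=23, EF_F=14, EF_G=6, EF_H=7, EF_I=7) = 23; EF_J = 23+13 = 36
Expected project duration μ = 36 weeks. Critical path: A → E → J.

36 weeks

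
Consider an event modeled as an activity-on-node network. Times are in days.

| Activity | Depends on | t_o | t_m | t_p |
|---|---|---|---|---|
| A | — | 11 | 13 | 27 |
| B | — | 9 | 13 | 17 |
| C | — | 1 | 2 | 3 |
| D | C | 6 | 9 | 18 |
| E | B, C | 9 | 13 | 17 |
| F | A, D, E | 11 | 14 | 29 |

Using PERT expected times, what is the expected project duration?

42 days

te_A = (11 + 4·13 + 27)/6 = 90/6 = 15
te_B = (9 + 4·13 + 17)/6 = 78/6 = 13
te_C = (1 + 4·2 + 3)/6 = 12/6 = 2
te_D = (6 + 4·9 + 18)/6 = 60/6 = 10
te_E = (9 + 4·13 + 17)/6 = 78/6 = 13
te_F = (11 + 4·14 + 29)/6 = 96/6 = 16

Forward pass:
ES_A = 0; EF_A = 15
ES_B = 0; EF_B = 13
ES_C = 0; EF_C = 2
ES_D = 2; EF_D = 2+10 = 12
ES_E = max(EF_B=13, EF_C=2) = 13; EF_E = 13+13 = 26
ES_F = max(EF_A=15, EF_D=12, EF_E=26) = 26; EF_F = 26+16 = 42
Expected project duration μ = 42 days. Critical path: B → E → F.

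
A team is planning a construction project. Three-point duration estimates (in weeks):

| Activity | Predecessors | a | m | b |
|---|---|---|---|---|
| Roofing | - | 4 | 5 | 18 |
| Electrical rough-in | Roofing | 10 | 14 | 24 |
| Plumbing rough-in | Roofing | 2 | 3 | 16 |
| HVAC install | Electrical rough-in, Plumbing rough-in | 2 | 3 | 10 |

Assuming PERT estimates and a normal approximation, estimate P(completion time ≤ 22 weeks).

0.131

te_Roofing = (4 + 4·5 + 18)/6 = 42/6 = 7; σ²_Roofing = ((18−4)/6)² = 5.444
te_Electrical rough-in = (10 + 4·14 + 24)/6 = 90/6 = 15; σ²_Electrical rough-in = ((24−10)/6)² = 5.444
te_Plumbing rough-in = (2 + 4·3 + 16)/6 = 30/6 = 5; σ²_Plumbing rough-in = ((16−2)/6)² = 5.444
te_HVAC install = (2 + 4·3 + 10)/6 = 24/6 = 4; σ²_HVAC install = ((10−2)/6)² = 1.778

Forward pass:
ES_Roofing = 0; EF_Roofing = 7
ES_Electrical rough-in = 7; EF_Electrical rough-in = 7+15 = 22
ES_Plumbing rough-in = 7; EF_Plumbing rough-in = 7+5 = 12
ES_HVAC install = max(EF_Electrical rough-in=22, EF_Plumbing rough-in=12) = 22; EF_HVAC install = 22+4 = 26
Expected project duration μ = 26 weeks. Critical path: Roofing → Electrical rough-in → HVAC install.

Variance along critical path = 5.444 + 5.444 + 1.778 = 12.667; σ = √12.667 = 3.559 weeks.
Z = (22 − 26) / 3.559 = -1.124
P(T ≤ 22) = Φ(-1.124) ≈ 0.131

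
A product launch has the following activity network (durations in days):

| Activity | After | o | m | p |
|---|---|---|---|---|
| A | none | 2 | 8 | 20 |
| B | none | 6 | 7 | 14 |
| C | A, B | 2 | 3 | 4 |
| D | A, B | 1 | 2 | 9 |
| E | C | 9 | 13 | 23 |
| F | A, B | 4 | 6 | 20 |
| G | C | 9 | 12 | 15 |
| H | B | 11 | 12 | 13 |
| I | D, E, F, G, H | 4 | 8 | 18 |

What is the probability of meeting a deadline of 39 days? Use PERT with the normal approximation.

te_A = (2 + 4·8 + 20)/6 = 54/6 = 9; σ²_A = ((20−2)/6)² = 9.000
te_B = (6 + 4·7 + 14)/6 = 48/6 = 8; σ²_B = ((14−6)/6)² = 1.778
te_C = (2 + 4·3 + 4)/6 = 18/6 = 3; σ²_C = ((4−2)/6)² = 0.111
te_D = (1 + 4·2 + 9)/6 = 18/6 = 3; σ²_D = ((9−1)/6)² = 1.778
te_E = (9 + 4·13 + 23)/6 = 84/6 = 14; σ²_E = ((23−9)/6)² = 5.444
te_F = (4 + 4·6 + 20)/6 = 48/6 = 8; σ²_F = ((20−4)/6)² = 7.111
te_G = (9 + 4·12 + 15)/6 = 72/6 = 12; σ²_G = ((15−9)/6)² = 1.000
te_H = (11 + 4·12 + 13)/6 = 72/6 = 12; σ²_H = ((13−11)/6)² = 0.111
te_I = (4 + 4·8 + 18)/6 = 54/6 = 9; σ²_I = ((18−4)/6)² = 5.444

Forward pass:
ES_A = 0; EF_A = 9
ES_B = 0; EF_B = 8
ES_C = max(EF_A=9, EF_B=8) = 9; EF_C = 9+3 = 12
ES_D = max(EF_A=9, EF_B=8) = 9; EF_D = 9+3 = 12
ES_E = 12; EF_E = 12+14 = 26
ES_F = max(EF_A=9, EF_B=8) = 9; EF_F = 9+8 = 17
ES_G = 12; EF_G = 12+12 = 24
ES_H = 8; EF_H = 8+12 = 20
ES_I = max(EF_D=12, EF_E=26, EF_F=17, EF_G=24, EF_H=20) = 26; EF_I = 26+9 = 35
Expected project duration μ = 35 days. Critical path: A → C → E → I.

Variance along critical path = 9.000 + 0.111 + 5.444 + 5.444 = 20.000; σ = √20.000 = 4.472 days.
Z = (39 − 35) / 4.472 = 0.894
P(T ≤ 39) = Φ(0.894) ≈ 0.814

0.814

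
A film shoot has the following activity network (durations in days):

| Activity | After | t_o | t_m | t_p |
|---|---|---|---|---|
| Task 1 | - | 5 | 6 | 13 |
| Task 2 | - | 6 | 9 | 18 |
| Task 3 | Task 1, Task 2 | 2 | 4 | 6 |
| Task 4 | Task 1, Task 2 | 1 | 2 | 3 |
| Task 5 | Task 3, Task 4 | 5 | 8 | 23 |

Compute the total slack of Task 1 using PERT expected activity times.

3 days

te_Task 1 = (5 + 4·6 + 13)/6 = 42/6 = 7
te_Task 2 = (6 + 4·9 + 18)/6 = 60/6 = 10
te_Task 3 = (2 + 4·4 + 6)/6 = 24/6 = 4
te_Task 4 = (1 + 4·2 + 3)/6 = 12/6 = 2
te_Task 5 = (5 + 4·8 + 23)/6 = 60/6 = 10

Forward pass:
ES_Task 1 = 0; EF_Task 1 = 7
ES_Task 2 = 0; EF_Task 2 = 10
ES_Task 3 = max(EF_Task 1=7, EF_Task 2=10) = 10; EF_Task 3 = 10+4 = 14
ES_Task 4 = max(EF_Task 1=7, EF_Task 2=10) = 10; EF_Task 4 = 10+2 = 12
ES_Task 5 = max(EF_Task 3=14, EF_Task 4=12) = 14; EF_Task 5 = 14+10 = 24
Expected project duration μ = 24 days. Critical path: Task 2 → Task 3 → Task 5.

Backward pass:
LF_Task 5 = 24; LS_Task 5 = 24−10 = 14
LF_Task 4 = LS_Task 5 = 14; LS_Task 4 = 14−2 = 12
LF_Task 3 = LS_Task 5 = 14; LS_Task 3 = 14−4 = 10
LF_Task 2 = min(LS_Task 3=10, LS_Task 4=12) = 10; LS_Task 2 = 10−10 = 0
LF_Task 1 = min(LS_Task 3=10, LS_Task 4=12) = 10; LS_Task 1 = 10−7 = 3
Slack_Task 1 = LS_Task 1 − ES_Task 1 = 3 − 0 = 3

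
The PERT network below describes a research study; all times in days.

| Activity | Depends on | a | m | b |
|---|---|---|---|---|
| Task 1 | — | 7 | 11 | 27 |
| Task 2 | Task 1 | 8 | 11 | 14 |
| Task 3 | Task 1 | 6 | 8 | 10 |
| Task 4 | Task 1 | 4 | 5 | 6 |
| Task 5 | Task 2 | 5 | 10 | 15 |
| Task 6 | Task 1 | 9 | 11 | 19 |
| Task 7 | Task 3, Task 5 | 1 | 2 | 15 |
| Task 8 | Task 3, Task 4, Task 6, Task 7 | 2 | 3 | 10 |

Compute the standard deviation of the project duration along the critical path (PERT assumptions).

te_Task 1 = (7 + 4·11 + 27)/6 = 78/6 = 13; σ²_Task 1 = ((27−7)/6)² = 11.111
te_Task 2 = (8 + 4·11 + 14)/6 = 66/6 = 11; σ²_Task 2 = ((14−8)/6)² = 1.000
te_Task 3 = (6 + 4·8 + 10)/6 = 48/6 = 8; σ²_Task 3 = ((10−6)/6)² = 0.444
te_Task 4 = (4 + 4·5 + 6)/6 = 30/6 = 5; σ²_Task 4 = ((6−4)/6)² = 0.111
te_Task 5 = (5 + 4·10 + 15)/6 = 60/6 = 10; σ²_Task 5 = ((15−5)/6)² = 2.778
te_Task 6 = (9 + 4·11 + 19)/6 = 72/6 = 12; σ²_Task 6 = ((19−9)/6)² = 2.778
te_Task 7 = (1 + 4·2 + 15)/6 = 24/6 = 4; σ²_Task 7 = ((15−1)/6)² = 5.444
te_Task 8 = (2 + 4·3 + 10)/6 = 24/6 = 4; σ²_Task 8 = ((10−2)/6)² = 1.778

Forward pass:
ES_Task 1 = 0; EF_Task 1 = 13
ES_Task 2 = 13; EF_Task 2 = 13+11 = 24
ES_Task 3 = 13; EF_Task 3 = 13+8 = 21
ES_Task 4 = 13; EF_Task 4 = 13+5 = 18
ES_Task 5 = 24; EF_Task 5 = 24+10 = 34
ES_Task 6 = 13; EF_Task 6 = 13+12 = 25
ES_Task 7 = max(EF_Task 3=21, EF_Task 5=34) = 34; EF_Task 7 = 34+4 = 38
ES_Task 8 = max(EF_Task 3=21, EF_Task 4=18, EF_Task 6=25, EF_Task 7=38) = 38; EF_Task 8 = 38+4 = 42
Expected project duration μ = 42 days. Critical path: Task 1 → Task 2 → Task 5 → Task 7 → Task 8.

Variance along critical path = 11.111 + 1.000 + 2.778 + 5.444 + 1.778 = 22.111
σ = √22.111 = 4.702 days

4.70 days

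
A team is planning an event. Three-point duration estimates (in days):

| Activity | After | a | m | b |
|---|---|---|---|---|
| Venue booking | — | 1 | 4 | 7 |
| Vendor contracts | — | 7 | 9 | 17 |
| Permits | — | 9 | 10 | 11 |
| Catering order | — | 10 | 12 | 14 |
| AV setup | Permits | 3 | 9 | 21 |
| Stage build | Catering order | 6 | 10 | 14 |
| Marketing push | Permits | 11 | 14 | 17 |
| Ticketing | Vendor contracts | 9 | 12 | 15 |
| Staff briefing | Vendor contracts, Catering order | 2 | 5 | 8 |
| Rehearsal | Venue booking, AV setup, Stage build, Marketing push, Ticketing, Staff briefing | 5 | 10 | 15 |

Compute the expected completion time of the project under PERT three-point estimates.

te_Venue booking = (1 + 4·4 + 7)/6 = 24/6 = 4
te_Vendor contracts = (7 + 4·9 + 17)/6 = 60/6 = 10
te_Permits = (9 + 4·10 + 11)/6 = 60/6 = 10
te_Catering order = (10 + 4·12 + 14)/6 = 72/6 = 12
te_AV setup = (3 + 4·9 + 21)/6 = 60/6 = 10
te_Stage build = (6 + 4·10 + 14)/6 = 60/6 = 10
te_Marketing push = (11 + 4·14 + 17)/6 = 84/6 = 14
te_Ticketing = (9 + 4·12 + 15)/6 = 72/6 = 12
te_Staff briefing = (2 + 4·5 + 8)/6 = 30/6 = 5
te_Rehearsal = (5 + 4·10 + 15)/6 = 60/6 = 10

Forward pass:
ES_Venue booking = 0; EF_Venue booking = 4
ES_Vendor contracts = 0; EF_Vendor contracts = 10
ES_Permits = 0; EF_Permits = 10
ES_Catering order = 0; EF_Catering order = 12
ES_AV setup = 10; EF_AV setup = 10+10 = 20
ES_Stage build = 12; EF_Stage build = 12+10 = 22
ES_Marketing push = 10; EF_Marketing push = 10+14 = 24
ES_Ticketing = 10; EF_Ticketing = 10+12 = 22
ES_Staff briefing = max(EF_Vendor contracts=10, EF_Catering order=12) = 12; EF_Staff briefing = 12+5 = 17
ES_Rehearsal = max(EF_Venue booking=4, EF_AV setup=20, EF_Stage build=22, EF_Marketing push=24, EF_Ticketing=22, EF_Staff briefing=17) = 24; EF_Rehearsal = 24+10 = 34
Expected project duration μ = 34 days. Critical path: Permits → Marketing push → Rehearsal.

34 days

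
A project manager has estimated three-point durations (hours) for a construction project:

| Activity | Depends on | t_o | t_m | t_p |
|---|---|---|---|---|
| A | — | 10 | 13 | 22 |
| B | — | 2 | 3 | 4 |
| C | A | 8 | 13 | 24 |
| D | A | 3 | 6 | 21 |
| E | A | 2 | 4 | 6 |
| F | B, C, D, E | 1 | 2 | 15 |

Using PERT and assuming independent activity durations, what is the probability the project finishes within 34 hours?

te_A = (10 + 4·13 + 22)/6 = 84/6 = 14; σ²_A = ((22−10)/6)² = 4.000
te_B = (2 + 4·3 + 4)/6 = 18/6 = 3; σ²_B = ((4−2)/6)² = 0.111
te_C = (8 + 4·13 + 24)/6 = 84/6 = 14; σ²_C = ((24−8)/6)² = 7.111
te_D = (3 + 4·6 + 21)/6 = 48/6 = 8; σ²_D = ((21−3)/6)² = 9.000
te_E = (2 + 4·4 + 6)/6 = 24/6 = 4; σ²_E = ((6−2)/6)² = 0.444
te_F = (1 + 4·2 + 15)/6 = 24/6 = 4; σ²_F = ((15−1)/6)² = 5.444

Forward pass:
ES_A = 0; EF_A = 14
ES_B = 0; EF_B = 3
ES_C = 14; EF_C = 14+14 = 28
ES_D = 14; EF_D = 14+8 = 22
ES_E = 14; EF_E = 14+4 = 18
ES_F = max(EF_B=3, EF_C=28, EF_D=22, EF_E=18) = 28; EF_F = 28+4 = 32
Expected project duration μ = 32 hours. Critical path: A → C → F.

Variance along critical path = 4.000 + 7.111 + 5.444 = 16.556; σ = √16.556 = 4.069 hours.
Z = (34 − 32) / 4.069 = 0.492
P(T ≤ 34) = Φ(0.492) ≈ 0.688

0.688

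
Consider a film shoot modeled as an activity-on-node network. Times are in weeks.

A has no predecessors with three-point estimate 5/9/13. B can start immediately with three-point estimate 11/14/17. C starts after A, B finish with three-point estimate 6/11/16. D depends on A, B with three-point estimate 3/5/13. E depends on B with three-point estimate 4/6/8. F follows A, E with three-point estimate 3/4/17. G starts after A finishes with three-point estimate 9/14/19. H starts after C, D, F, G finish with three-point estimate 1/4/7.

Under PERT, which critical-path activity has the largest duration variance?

F

te_A = (5 + 4·9 + 13)/6 = 54/6 = 9; σ²_A = ((13−5)/6)² = 1.778
te_B = (11 + 4·14 + 17)/6 = 84/6 = 14; σ²_B = ((17−11)/6)² = 1.000
te_C = (6 + 4·11 + 16)/6 = 66/6 = 11; σ²_C = ((16−6)/6)² = 2.778
te_D = (3 + 4·5 + 13)/6 = 36/6 = 6; σ²_D = ((13−3)/6)² = 2.778
te_E = (4 + 4·6 + 8)/6 = 36/6 = 6; σ²_E = ((8−4)/6)² = 0.444
te_F = (3 + 4·4 + 17)/6 = 36/6 = 6; σ²_F = ((17−3)/6)² = 5.444
te_G = (9 + 4·14 + 19)/6 = 84/6 = 14; σ²_G = ((19−9)/6)² = 2.778
te_H = (1 + 4·4 + 7)/6 = 24/6 = 4; σ²_H = ((7−1)/6)² = 1.000

Forward pass:
ES_A = 0; EF_A = 9
ES_B = 0; EF_B = 14
ES_C = max(EF_A=9, EF_B=14) = 14; EF_C = 14+11 = 25
ES_D = max(EF_A=9, EF_B=14) = 14; EF_D = 14+6 = 20
ES_E = 14; EF_E = 14+6 = 20
ES_F = max(EF_A=9, EF_E=20) = 20; EF_F = 20+6 = 26
ES_G = 9; EF_G = 9+14 = 23
ES_H = max(EF_C=25, EF_D=20, EF_F=26, EF_G=23) = 26; EF_H = 26+4 = 30
Expected project duration μ = 30 weeks. Critical path: B → E → F → H.

Variances on critical path: σ²_B=1.000, σ²_E=0.444, σ²_F=5.444, σ²_H=1.000.
Largest is σ²_F = 5.444.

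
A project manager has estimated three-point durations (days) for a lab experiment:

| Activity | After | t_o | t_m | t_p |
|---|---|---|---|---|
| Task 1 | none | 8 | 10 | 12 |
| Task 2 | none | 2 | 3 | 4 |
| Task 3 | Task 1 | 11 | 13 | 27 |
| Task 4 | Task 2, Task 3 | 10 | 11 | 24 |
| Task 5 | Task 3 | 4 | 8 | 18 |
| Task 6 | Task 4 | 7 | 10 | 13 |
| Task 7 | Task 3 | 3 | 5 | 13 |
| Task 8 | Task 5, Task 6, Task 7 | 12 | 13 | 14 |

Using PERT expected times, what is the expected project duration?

61 days

te_Task 1 = (8 + 4·10 + 12)/6 = 60/6 = 10
te_Task 2 = (2 + 4·3 + 4)/6 = 18/6 = 3
te_Task 3 = (11 + 4·13 + 27)/6 = 90/6 = 15
te_Task 4 = (10 + 4·11 + 24)/6 = 78/6 = 13
te_Task 5 = (4 + 4·8 + 18)/6 = 54/6 = 9
te_Task 6 = (7 + 4·10 + 13)/6 = 60/6 = 10
te_Task 7 = (3 + 4·5 + 13)/6 = 36/6 = 6
te_Task 8 = (12 + 4·13 + 14)/6 = 78/6 = 13

Forward pass:
ES_Task 1 = 0; EF_Task 1 = 10
ES_Task 2 = 0; EF_Task 2 = 3
ES_Task 3 = 10; EF_Task 3 = 10+15 = 25
ES_Task 4 = max(EF_Task 2=3, EF_Task 3=25) = 25; EF_Task 4 = 25+13 = 38
ES_Task 5 = 25; EF_Task 5 = 25+9 = 34
ES_Task 6 = 38; EF_Task 6 = 38+10 = 48
ES_Task 7 = 25; EF_Task 7 = 25+6 = 31
ES_Task 8 = max(EF_Task 5=34, EF_Task 6=48, EF_Task 7=31) = 48; EF_Task 8 = 48+13 = 61
Expected project duration μ = 61 days. Critical path: Task 1 → Task 3 → Task 4 → Task 6 → Task 8.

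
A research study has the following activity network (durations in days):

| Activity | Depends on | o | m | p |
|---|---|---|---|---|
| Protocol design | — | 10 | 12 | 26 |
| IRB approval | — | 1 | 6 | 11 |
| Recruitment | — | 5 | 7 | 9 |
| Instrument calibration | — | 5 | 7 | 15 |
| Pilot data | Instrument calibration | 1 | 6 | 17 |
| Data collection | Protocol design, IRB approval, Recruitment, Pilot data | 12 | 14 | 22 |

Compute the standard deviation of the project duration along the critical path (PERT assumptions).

te_Protocol design = (10 + 4·12 + 26)/6 = 84/6 = 14; σ²_Protocol design = ((26−10)/6)² = 7.111
te_IRB approval = (1 + 4·6 + 11)/6 = 36/6 = 6; σ²_IRB approval = ((11−1)/6)² = 2.778
te_Recruitment = (5 + 4·7 + 9)/6 = 42/6 = 7; σ²_Recruitment = ((9−5)/6)² = 0.444
te_Instrument calibration = (5 + 4·7 + 15)/6 = 48/6 = 8; σ²_Instrument calibration = ((15−5)/6)² = 2.778
te_Pilot data = (1 + 4·6 + 17)/6 = 42/6 = 7; σ²_Pilot data = ((17−1)/6)² = 7.111
te_Data collection = (12 + 4·14 + 22)/6 = 90/6 = 15; σ²_Data collection = ((22−12)/6)² = 2.778

Forward pass:
ES_Protocol design = 0; EF_Protocol design = 14
ES_IRB approval = 0; EF_IRB approval = 6
ES_Recruitment = 0; EF_Recruitment = 7
ES_Instrument calibration = 0; EF_Instrument calibration = 8
ES_Pilot data = 8; EF_Pilot data = 8+7 = 15
ES_Data collection = max(EF_Protocol design=14, EF_IRB approval=6, EF_Recruitment=7, EF_Pilot data=15) = 15; EF_Data collection = 15+15 = 30
Expected project duration μ = 30 days. Critical path: Instrument calibration → Pilot data → Data collection.

Variance along critical path = 2.778 + 7.111 + 2.778 = 12.667
σ = √12.667 = 3.559 days

3.56 days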